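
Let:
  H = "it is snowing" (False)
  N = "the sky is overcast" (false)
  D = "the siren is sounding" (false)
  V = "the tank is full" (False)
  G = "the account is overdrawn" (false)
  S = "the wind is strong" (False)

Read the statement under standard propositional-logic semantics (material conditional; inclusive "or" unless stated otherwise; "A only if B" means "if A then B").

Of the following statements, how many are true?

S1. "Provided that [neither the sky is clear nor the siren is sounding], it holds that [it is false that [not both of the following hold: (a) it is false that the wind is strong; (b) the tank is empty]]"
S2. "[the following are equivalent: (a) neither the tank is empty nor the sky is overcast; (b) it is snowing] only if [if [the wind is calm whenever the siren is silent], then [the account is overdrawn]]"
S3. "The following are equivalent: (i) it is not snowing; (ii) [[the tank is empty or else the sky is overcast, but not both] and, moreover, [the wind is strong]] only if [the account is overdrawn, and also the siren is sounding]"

2

S1: Formalization: (not N nor D) -> not (not S nand not V)

not N = not False = True
not N nor D = True nor False = False
not S = not False = True
not V = not False = True
not S nand not V = True nand True = False
not (not S nand not V) = not False = True
(not N nor D) -> not (not S nand not V) = False -> True = True
Hence S1 is true.

S2: In symbols: ((not V nor N) iff H) -> ((not D -> not S) -> G)

not V = not False = True
not V nor N = True nor False = False
(not V nor N) iff H = False iff False = True
not D = not False = True
not S = not False = True
not D -> not S = True -> True = True
(not D -> not S) -> G = True -> False = False
((not V nor N) iff H) -> ((not D -> not S) -> G) = True -> False = False
So S2 is false.

S3: This is not H iff (((not V xor N) and S) -> (G and D)).

not H = not False = True
not V = not False = True
not V xor N = True xor False = True
(not V xor N) and S = True and False = False
G and D = False and False = False
((not V xor N) and S) -> (G and D) = False -> False = True
not H iff (((not V xor N) and S) -> (G and D)) = True iff True = True
Thus S3 is true.

True statements: 2.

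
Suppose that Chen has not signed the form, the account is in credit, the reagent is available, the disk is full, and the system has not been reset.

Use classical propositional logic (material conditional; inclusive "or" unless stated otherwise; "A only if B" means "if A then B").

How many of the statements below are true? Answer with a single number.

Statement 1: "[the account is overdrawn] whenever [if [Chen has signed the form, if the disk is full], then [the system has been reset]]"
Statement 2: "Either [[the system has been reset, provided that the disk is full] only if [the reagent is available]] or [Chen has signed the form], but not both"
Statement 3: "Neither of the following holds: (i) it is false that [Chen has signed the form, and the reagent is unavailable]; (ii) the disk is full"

Let W = "the disk is full" (T), G = "Chen has signed the form" (F), P = "the system has been reset" (F), Q = "the account is overdrawn" (F), M = "the reagent is available" (T).

Statement 1: Formalization: ((W -> G) -> P) -> Q

W -> G = T -> F = F
(W -> G) -> P = F -> F = T
((W -> G) -> P) -> Q = T -> F = F
So Statement 1 is false.

Statement 2: Parsed as ((W -> P) -> M) xor G

W -> P = T -> F = F
(W -> P) -> M = F -> T = T
((W -> P) -> M) xor G = T xor F = T
Hence Statement 2 is true.

Statement 3: Formalization: ~(G & ~M) nor W

~M = ~T = F
G & ~M = F & F = F
~(G & ~M) = ~F = T
~(G & ~M) nor W = T nor T = F
Thus Statement 3 is false.

True statements: 1 (Statement 2).

1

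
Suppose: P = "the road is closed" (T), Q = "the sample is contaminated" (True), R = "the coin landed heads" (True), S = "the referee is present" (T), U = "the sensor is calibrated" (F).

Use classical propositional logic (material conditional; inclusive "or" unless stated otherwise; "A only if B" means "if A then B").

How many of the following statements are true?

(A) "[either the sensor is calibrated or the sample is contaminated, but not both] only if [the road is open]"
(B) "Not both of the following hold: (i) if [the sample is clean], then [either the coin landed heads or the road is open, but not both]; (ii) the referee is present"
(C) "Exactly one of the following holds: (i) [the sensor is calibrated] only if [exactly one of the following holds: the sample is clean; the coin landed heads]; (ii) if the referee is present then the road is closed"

(A): This is (U xor Q) -> not P.

U xor Q = False xor True = True
not P = not True = False
(U xor Q) -> not P = True -> False = False
Hence (A) is false.

(B): This is (not Q -> (R xor not P)) nand S.

not Q = not True = False
not P = not True = False
R xor not P = True xor False = True
not Q -> (R xor not P) = False -> True = True
(not Q -> (R xor not P)) nand S = True nand True = False
So (B) is false.

(C): Parsed as (U -> (not Q xor R)) xor (S -> P)

not Q = not True = False
not Q xor R = False xor True = True
U -> (not Q xor R) = False -> True = True
S -> P = True -> True = True
(U -> (not Q xor R)) xor (S -> P) = True xor True = False
So (C) is false.

0 of the 3 statements are true (none).

0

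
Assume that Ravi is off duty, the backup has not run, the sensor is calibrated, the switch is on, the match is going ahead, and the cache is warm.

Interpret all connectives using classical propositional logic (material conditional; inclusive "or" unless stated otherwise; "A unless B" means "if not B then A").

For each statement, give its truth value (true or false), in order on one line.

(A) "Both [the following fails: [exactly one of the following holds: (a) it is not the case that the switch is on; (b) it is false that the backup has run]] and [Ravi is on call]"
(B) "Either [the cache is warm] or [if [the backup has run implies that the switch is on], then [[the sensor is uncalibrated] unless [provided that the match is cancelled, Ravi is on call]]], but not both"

Let S = "the switch is on" (T), Q = "the backup has run" (F), P = "Ravi is on call" (F), V = "the cache is warm" (T), R = "the sensor is calibrated" (T), U = "the match is cancelled" (F).

(A): In symbols: ¬(¬S ⊕ ¬Q) ∧ P

¬S = ¬T = F
¬Q = ¬F = T
¬S ⊕ ¬Q = F ⊕ T = T
¬(¬S ⊕ ¬Q) = ¬T = F
¬(¬S ⊕ ¬Q) ∧ P = F ∧ F = F
Hence (A) is false.

(B): Parsed as V ⊕ ((Q → S) → (¬R ∨ (U → P)))

Q → S = F → T = T
¬R = ¬T = F
U → P = F → F = T
¬R ∨ (U → P) = F ∨ T = T
(Q → S) → (¬R ∨ (U → P)) = T → T = T
V ⊕ ((Q → S) → (¬R ∨ (U → P))) = T ⊕ T = F
Thus (B) is false.

(A) False; (B) False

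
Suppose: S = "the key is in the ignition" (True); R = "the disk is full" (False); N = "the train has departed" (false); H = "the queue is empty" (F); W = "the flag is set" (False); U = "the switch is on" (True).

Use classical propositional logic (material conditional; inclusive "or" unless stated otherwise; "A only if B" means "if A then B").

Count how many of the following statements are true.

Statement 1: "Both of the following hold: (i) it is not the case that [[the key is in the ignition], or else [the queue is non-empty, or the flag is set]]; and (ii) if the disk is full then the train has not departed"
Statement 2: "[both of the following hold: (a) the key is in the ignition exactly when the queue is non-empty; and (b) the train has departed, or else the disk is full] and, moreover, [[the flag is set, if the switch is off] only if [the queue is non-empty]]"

Statement 1: Formalization: ¬(S ∨ (¬H ∨ W)) ∧ (R → ¬N)

¬H = ¬F = T
¬H ∨ W = T ∨ F = T
S ∨ (¬H ∨ W) = T ∨ T = T
¬(S ∨ (¬H ∨ W)) = ¬T = F
¬N = ¬F = T
R → ¬N = F → T = T
¬(S ∨ (¬H ∨ W)) ∧ (R → ¬N) = F ∧ T = F
Thus Statement 1 is false.

Statement 2: Parsed as ((S ↔ ¬H) ∧ (N ∨ R)) ∧ ((¬U → W) → ¬H)

¬H = ¬F = T
S ↔ ¬H = T ↔ T = T
N ∨ R = F ∨ F = F
(S ↔ ¬H) ∧ (N ∨ R) = T ∧ F = F
¬U = ¬T = F
¬U → W = F → F = T
¬H = ¬F = T
(¬U → W) → ¬H = T → T = T
((S ↔ ¬H) ∧ (N ∨ R)) ∧ ((¬U → W) → ¬H) = F ∧ T = F
So Statement 2 is false.

True statements: 0 (none).

0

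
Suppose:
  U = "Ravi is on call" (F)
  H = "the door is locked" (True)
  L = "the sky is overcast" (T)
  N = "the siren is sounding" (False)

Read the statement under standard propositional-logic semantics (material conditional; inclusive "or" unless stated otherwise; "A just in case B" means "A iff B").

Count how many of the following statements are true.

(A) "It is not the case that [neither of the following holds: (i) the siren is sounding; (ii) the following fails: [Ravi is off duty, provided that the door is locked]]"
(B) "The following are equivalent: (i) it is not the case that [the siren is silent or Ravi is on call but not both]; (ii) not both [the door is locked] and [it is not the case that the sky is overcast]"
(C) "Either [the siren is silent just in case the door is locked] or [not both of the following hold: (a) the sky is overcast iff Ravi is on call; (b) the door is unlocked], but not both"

(A): This is not (N nor not (H -> not U)).

not U = not False = True
H -> not U = True -> True = True
not (H -> not U) = not True = False
N nor not (H -> not U) = False nor False = True
not (N nor not (H -> not U)) = not True = False
Thus (A) is false.

(B): In symbols: not (not N xor U) iff (H nand not L)

not N = not False = True
not N xor U = True xor False = True
not (not N xor U) = not True = False
not L = not True = False
H nand not L = True nand False = True
not (not N xor U) iff (H nand not L) = False iff True = False
Thus (B) is false.

(C): In symbols: (not N iff H) xor ((L iff U) nand not H)

not N = not False = True
not N iff H = True iff True = True
L iff U = True iff False = False
not H = not True = False
(L iff U) nand not H = False nand False = True
(not N iff H) xor ((L iff U) nand not H) = True xor True = False
Hence (C) is false.

Count: 0.

0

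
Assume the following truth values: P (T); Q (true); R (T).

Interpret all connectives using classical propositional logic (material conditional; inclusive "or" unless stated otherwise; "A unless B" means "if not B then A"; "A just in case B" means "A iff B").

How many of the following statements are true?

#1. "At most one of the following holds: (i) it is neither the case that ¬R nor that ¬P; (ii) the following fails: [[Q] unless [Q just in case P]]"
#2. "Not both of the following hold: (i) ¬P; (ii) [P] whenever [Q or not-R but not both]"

2

#1: This is (¬R ↓ ¬P) ↑ ¬(Q ∨ (Q ↔ P)).

¬R = ¬T = F
¬P = ¬T = F
¬R ↓ ¬P = F ↓ F = T
Q ↔ P = T ↔ T = T
Q ∨ (Q ↔ P) = T ∨ T = T
¬(Q ∨ (Q ↔ P)) = ¬T = F
(¬R ↓ ¬P) ↑ ¬(Q ∨ (Q ↔ P)) = T ↑ F = T
Thus #1 is true.

#2: Parsed as ¬P ↑ ((Q ⊕ ¬R) → P)

¬P = ¬T = F
¬R = ¬T = F
Q ⊕ ¬R = T ⊕ F = T
(Q ⊕ ¬R) → P = T → T = T
¬P ↑ ((Q ⊕ ¬R) → P) = F ↑ T = T
So #2 is true.

2 of the 2 statements are true.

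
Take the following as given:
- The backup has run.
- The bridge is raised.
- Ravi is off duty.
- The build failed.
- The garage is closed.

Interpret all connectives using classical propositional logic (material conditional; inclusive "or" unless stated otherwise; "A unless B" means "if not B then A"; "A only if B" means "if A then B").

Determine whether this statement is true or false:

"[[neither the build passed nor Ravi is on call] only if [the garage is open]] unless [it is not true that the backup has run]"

false

Let W = "the build passed" (False), U = "Ravi is on call" (False), M = "the garage is closed" (True), P = "the backup has run" (True).
Formalization: ((W nor U) -> not M) or not P

W nor U = False nor False = True
not M = not True = False
(W nor U) -> not M = True -> False = False
not P = not True = False
((W nor U) -> not M) or not P = False or False = False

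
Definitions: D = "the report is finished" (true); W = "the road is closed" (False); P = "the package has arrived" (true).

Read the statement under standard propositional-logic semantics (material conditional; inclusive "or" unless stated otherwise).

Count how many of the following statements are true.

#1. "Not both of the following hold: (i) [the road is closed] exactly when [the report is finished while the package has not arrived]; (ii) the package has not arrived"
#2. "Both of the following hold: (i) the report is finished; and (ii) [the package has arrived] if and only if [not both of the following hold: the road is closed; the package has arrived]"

2

#1: Parsed as (W <-> (D & ~P)) nand ~P

~P = ~T = F
D & ~P = T & F = F
W <-> (D & ~P) = F <-> F = T
~P = ~T = F
(W <-> (D & ~P)) nand ~P = T nand F = T
Hence #1 is true.

#2: Parsed as D & (P <-> (W nand P))

W nand P = F nand T = T
P <-> (W nand P) = T <-> T = T
D & (P <-> (W nand P)) = T & T = T
Thus #2 is true.

True statements: 2 (#1, #2).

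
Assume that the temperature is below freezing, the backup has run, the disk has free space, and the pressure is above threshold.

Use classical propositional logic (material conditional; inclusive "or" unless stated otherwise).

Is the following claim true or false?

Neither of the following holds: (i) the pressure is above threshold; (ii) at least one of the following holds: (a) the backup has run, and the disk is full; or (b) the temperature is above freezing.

Let S = "the pressure is above threshold" (T), Q = "the backup has run" (T), R = "the disk is full" (F), P = "the temperature is below freezing" (T).
Formalization: S ↓ ((Q ∧ R) ∨ ¬P)

Q ∧ R = T ∧ F = F
¬P = ¬T = F
(Q ∧ R) ∨ ¬P = F ∨ F = F
S ↓ ((Q ∧ R) ∨ ¬P) = T ↓ F = F

The statement is false.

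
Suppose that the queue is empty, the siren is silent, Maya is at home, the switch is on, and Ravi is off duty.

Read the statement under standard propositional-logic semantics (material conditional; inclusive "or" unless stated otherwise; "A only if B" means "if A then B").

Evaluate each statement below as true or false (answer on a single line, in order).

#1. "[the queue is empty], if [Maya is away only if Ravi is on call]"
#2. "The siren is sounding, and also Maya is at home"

#1 true / #2 false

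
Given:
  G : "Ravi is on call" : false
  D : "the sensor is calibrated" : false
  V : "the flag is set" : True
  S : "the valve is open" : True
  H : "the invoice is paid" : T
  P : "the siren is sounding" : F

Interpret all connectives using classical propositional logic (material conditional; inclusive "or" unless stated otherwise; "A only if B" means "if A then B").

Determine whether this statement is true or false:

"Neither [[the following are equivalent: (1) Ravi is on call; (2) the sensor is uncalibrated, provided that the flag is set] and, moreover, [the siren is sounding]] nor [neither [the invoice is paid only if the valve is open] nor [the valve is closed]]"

The statement is true.

Parsed as ((G iff (V -> not D)) and P) nor ((H -> S) nor not S)

not D = not False = True
V -> not D = True -> True = True
G iff (V -> not D) = False iff True = False
(G iff (V -> not D)) and P = False and False = False
H -> S = True -> True = True
not S = not True = False
(H -> S) nor not S = True nor False = False
((G iff (V -> not D)) and P) nor ((H -> S) nor not S) = False nor False = True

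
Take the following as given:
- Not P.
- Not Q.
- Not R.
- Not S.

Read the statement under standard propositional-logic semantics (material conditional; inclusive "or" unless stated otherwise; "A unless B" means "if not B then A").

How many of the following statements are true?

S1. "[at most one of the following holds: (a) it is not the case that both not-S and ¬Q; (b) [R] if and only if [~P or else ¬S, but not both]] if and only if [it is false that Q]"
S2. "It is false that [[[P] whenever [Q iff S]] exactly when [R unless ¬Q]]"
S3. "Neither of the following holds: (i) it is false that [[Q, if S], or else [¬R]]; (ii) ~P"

S1: Parsed as ((~S nand ~Q) nand (R <-> (~P xor ~S))) <-> ~Q

~S = ~F = T
~Q = ~F = T
~S nand ~Q = T nand T = F
~P = ~F = T
~S = ~F = T
~P xor ~S = T xor T = F
R <-> (~P xor ~S) = F <-> F = T
(~S nand ~Q) nand (R <-> (~P xor ~S)) = F nand T = T
~Q = ~F = T
((~S nand ~Q) nand (R <-> (~P xor ~S))) <-> ~Q = T <-> T = T
Hence S1 is true.

S2: In symbols: ~(((Q <-> S) -> P) <-> (R | ~Q))

Q <-> S = F <-> F = T
(Q <-> S) -> P = T -> F = F
~Q = ~F = T
R | ~Q = F | T = T
((Q <-> S) -> P) <-> (R | ~Q) = F <-> T = F
~(((Q <-> S) -> P) <-> (R | ~Q)) = ~F = T
Hence S2 is true.

S3: Parsed as ~((S -> Q) | ~R) nor ~P

S -> Q = F -> F = T
~R = ~F = T
(S -> Q) | ~R = T | T = T
~((S -> Q) | ~R) = ~T = F
~P = ~F = T
~((S -> Q) | ~R) nor ~P = F nor T = F
Hence S3 is false.

2 of the 3 statements are true (S1, S2).

2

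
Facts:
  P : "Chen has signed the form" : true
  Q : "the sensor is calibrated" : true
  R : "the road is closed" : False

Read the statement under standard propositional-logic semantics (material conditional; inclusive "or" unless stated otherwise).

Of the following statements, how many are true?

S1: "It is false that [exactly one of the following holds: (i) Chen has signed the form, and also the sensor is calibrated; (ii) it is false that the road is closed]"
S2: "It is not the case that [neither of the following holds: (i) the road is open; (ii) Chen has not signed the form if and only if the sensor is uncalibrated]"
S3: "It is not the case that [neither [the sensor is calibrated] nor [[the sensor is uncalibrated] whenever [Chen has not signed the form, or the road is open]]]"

3

S1: Formalization: not ((P and Q) xor not R)

P and Q = True and True = True
not R = not False = True
(P and Q) xor not R = True xor True = False
not ((P and Q) xor not R) = not False = True
Thus S1 is true.

S2: This is not (not R nor (not P iff not Q)).

not R = not False = True
not P = not True = False
not Q = not True = False
not P iff not Q = False iff False = True
not R nor (not P iff not Q) = True nor True = False
not (not R nor (not P iff not Q)) = not False = True
Hence S2 is true.

S3: In symbols: not (Q nor ((not P or not R) -> not Q))

not P = not True = False
not R = not False = True
not P or not R = False or True = True
not Q = not True = False
(not P or not R) -> not Q = True -> False = False
Q nor ((not P or not R) -> not Q) = True nor False = False
not (Q nor ((not P or not R) -> not Q)) = not False = True
Thus S3 is true.

Count: 3.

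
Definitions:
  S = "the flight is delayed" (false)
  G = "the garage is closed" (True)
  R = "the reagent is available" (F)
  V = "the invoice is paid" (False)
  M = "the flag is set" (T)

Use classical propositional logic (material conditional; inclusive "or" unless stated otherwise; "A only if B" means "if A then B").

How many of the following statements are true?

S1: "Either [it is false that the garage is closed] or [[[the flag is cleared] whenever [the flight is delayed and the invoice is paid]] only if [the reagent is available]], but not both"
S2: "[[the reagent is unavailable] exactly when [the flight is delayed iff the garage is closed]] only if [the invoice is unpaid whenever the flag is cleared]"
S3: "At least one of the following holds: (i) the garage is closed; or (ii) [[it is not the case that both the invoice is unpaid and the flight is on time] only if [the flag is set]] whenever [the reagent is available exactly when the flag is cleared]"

S1: This is ~G xor (((S & V) -> ~M) -> R).

~G = ~T = F
S & V = F & F = F
~M = ~T = F
(S & V) -> ~M = F -> F = T
((S & V) -> ~M) -> R = T -> F = F
~G xor (((S & V) -> ~M) -> R) = F xor F = F
Thus S1 is false.

S2: Parsed as (~R <-> (S <-> G)) -> (~M -> ~V)

~R = ~F = T
S <-> G = F <-> T = F
~R <-> (S <-> G) = T <-> F = F
~M = ~T = F
~V = ~F = T
~M -> ~V = F -> T = T
(~R <-> (S <-> G)) -> (~M -> ~V) = F -> T = T
So S2 is true.

S3: In symbols: G | ((R <-> ~M) -> ((~V nand ~S) -> M))

~M = ~T = F
R <-> ~M = F <-> F = T
~V = ~F = T
~S = ~F = T
~V nand ~S = T nand T = F
(~V nand ~S) -> M = F -> T = T
(R <-> ~M) -> ((~V nand ~S) -> M) = T -> T = T
G | ((R <-> ~M) -> ((~V nand ~S) -> M)) = T | T = T
Hence S3 is true.

True statements: 2.

2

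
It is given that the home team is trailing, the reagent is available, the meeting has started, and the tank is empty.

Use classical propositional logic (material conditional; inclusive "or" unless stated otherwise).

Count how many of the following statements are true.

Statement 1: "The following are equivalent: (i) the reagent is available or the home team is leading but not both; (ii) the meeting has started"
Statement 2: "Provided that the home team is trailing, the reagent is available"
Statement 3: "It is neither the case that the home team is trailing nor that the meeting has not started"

2

Let Q = "the reagent is available" (T), P = "the home team is leading" (F), R = "the meeting has started" (T).

Statement 1: Parsed as (Q ⊕ P) ↔ R

Q ⊕ P = T ⊕ F = T
(Q ⊕ P) ↔ R = T ↔ T = T
Hence Statement 1 is true.

Statement 2: Parsed as ¬P → Q

¬P = ¬F = T
¬P → Q = T → T = T
Thus Statement 2 is true.

Statement 3: Formalization: ¬P ↓ ¬R

¬P = ¬F = T
¬R = ¬T = F
¬P ↓ ¬R = T ↓ F = F
Hence Statement 3 is false.

True statements: 2.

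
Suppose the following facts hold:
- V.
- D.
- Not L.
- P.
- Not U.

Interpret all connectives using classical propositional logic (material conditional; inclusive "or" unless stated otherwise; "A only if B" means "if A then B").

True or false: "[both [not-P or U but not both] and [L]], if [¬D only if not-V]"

False

In symbols: (¬D → ¬V) → ((¬P ⊕ U) ∧ L)

¬D = ¬T = F
¬V = ¬T = F
¬D → ¬V = F → F = T
¬P = ¬T = F
¬P ⊕ U = F ⊕ F = F
(¬P ⊕ U) ∧ L = F ∧ F = F
(¬D → ¬V) → ((¬P ⊕ U) ∧ L) = T → F = F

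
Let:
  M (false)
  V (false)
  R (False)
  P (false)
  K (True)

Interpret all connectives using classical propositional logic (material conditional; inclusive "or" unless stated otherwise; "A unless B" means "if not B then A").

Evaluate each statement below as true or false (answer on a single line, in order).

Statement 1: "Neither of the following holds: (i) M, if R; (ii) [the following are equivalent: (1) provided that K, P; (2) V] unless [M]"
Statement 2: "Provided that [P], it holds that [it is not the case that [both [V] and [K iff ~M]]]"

Statement 1: This is (R -> M) nor (((K -> P) <-> V) | M).

R -> M = F -> F = T
K -> P = T -> F = F
(K -> P) <-> V = F <-> F = T
((K -> P) <-> V) | M = T | F = T
(R -> M) nor (((K -> P) <-> V) | M) = T nor T = F
Hence Statement 1 is false.

Statement 2: In symbols: P -> ~(V & (K <-> ~M))

~M = ~F = T
K <-> ~M = T <-> T = T
V & (K <-> ~M) = F & T = F
~(V & (K <-> ~M)) = ~F = T
P -> ~(V & (K <-> ~M)) = F -> T = T
Hence Statement 2 is true.

Statement 1 F; Statement 2 T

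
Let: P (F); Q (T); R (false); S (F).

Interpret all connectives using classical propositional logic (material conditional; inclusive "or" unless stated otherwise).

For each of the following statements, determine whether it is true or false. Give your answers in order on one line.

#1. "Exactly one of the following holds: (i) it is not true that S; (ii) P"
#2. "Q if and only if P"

#1 true, #2 false

#1: This is ¬S ⊕ P.

¬S = ¬F = T
¬S ⊕ P = T ⊕ F = T
Thus #1 is true.

#2: This is Q ↔ P.

Q ↔ P = T ↔ F = F
Thus #2 is false.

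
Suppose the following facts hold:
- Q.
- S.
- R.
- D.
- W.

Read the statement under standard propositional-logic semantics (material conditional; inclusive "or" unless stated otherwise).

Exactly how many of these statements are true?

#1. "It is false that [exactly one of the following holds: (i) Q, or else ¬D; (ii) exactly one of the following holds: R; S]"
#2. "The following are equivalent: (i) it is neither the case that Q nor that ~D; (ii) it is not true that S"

1

#1: This is ~((Q | ~D) xor (R xor S)).

~D = ~T = F
Q | ~D = T | F = T
R xor S = T xor T = F
(Q | ~D) xor (R xor S) = T xor F = T
~((Q | ~D) xor (R xor S)) = ~T = F
Hence #1 is false.

#2: This is (Q nor ~D) <-> ~S.

~D = ~T = F
Q nor ~D = T nor F = F
~S = ~T = F
(Q nor ~D) <-> ~S = F <-> F = T
So #2 is true.

Count: 1.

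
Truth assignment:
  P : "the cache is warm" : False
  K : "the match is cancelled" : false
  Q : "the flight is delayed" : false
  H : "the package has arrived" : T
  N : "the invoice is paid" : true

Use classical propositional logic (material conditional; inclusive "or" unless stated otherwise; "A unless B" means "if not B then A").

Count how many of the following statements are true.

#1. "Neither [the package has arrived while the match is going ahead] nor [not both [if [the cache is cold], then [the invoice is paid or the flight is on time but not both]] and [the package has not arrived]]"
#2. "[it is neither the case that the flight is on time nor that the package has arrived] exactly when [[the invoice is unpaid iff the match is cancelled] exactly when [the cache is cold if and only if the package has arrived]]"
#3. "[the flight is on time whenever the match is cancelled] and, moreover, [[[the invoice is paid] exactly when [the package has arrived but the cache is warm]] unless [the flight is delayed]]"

#1: This is (H and not K) nor ((not P -> (N xor not Q)) nand not H).

not K = not False = True
H and not K = True and True = True
not P = not False = True
not Q = not False = True
N xor not Q = True xor True = False
not P -> (N xor not Q) = True -> False = False
not H = not True = False
(not P -> (N xor not Q)) nand not H = False nand False = True
(H and not K) nor ((not P -> (N xor not Q)) nand not H) = True nor True = False
Thus #1 is false.

#2: In symbols: (not Q nor H) iff ((not N iff K) iff (not P iff H))

not Q = not False = True
not Q nor H = True nor True = False
not N = not True = False
not N iff K = False iff False = True
not P = not False = True
not P iff H = True iff True = True
(not N iff K) iff (not P iff H) = True iff True = True
(not Q nor H) iff ((not N iff K) iff (not P iff H)) = False iff True = False
Thus #2 is false.

#3: This is (K -> not Q) and ((N iff (H and P)) or Q).

not Q = not False = True
K -> not Q = False -> True = True
H and P = True and False = False
N iff (H and P) = True iff False = False
(N iff (H and P)) or Q = False or False = False
(K -> not Q) and ((N iff (H and P)) or Q) = True and False = False
Hence #3 is false.

Count: 0.

0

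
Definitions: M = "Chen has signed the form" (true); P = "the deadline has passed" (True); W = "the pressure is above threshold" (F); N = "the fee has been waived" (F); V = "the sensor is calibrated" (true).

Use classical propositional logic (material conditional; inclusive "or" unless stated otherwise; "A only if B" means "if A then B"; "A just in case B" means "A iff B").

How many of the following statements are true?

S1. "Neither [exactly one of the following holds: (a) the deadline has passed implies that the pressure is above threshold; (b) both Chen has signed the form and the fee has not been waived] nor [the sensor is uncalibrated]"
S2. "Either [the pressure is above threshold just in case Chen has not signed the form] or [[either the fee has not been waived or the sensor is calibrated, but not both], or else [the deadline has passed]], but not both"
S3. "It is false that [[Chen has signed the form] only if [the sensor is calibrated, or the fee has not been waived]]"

S1: In symbols: ((P -> W) xor (M & ~N)) nor ~V

P -> W = T -> F = F
~N = ~F = T
M & ~N = T & T = T
(P -> W) xor (M & ~N) = F xor T = T
~V = ~T = F
((P -> W) xor (M & ~N)) nor ~V = T nor F = F
Thus S1 is false.

S2: In symbols: (W <-> ~M) xor ((~N xor V) | P)

~M = ~T = F
W <-> ~M = F <-> F = T
~N = ~F = T
~N xor V = T xor T = F
(~N xor V) | P = F | T = T
(W <-> ~M) xor ((~N xor V) | P) = T xor T = F
Thus S2 is false.

S3: Formalization: ~(M -> (V | ~N))

~N = ~F = T
V | ~N = T | T = T
M -> (V | ~N) = T -> T = T
~(M -> (V | ~N)) = ~T = F
Hence S3 is false.

True statements: 0 (none).

0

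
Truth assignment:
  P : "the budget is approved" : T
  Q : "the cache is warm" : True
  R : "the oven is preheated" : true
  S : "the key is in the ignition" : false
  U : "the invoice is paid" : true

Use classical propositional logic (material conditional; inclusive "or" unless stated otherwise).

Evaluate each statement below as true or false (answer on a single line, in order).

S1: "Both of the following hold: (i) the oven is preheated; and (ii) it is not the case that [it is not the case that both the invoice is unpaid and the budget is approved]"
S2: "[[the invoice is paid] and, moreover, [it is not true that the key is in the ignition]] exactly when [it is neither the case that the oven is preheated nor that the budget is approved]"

S1: This is R ∧ ¬(¬U ↑ P).

¬U = ¬T = F
¬U ↑ P = F ↑ T = T
¬(¬U ↑ P) = ¬T = F
R ∧ ¬(¬U ↑ P) = T ∧ F = F
So S1 is false.

S2: In symbols: (U ∧ ¬S) ↔ (R ↓ P)

¬S = ¬F = T
U ∧ ¬S = T ∧ T = T
R ↓ P = T ↓ T = F
(U ∧ ¬S) ↔ (R ↓ P) = T ↔ F = F
Thus S2 is false.

S1 F; S2 F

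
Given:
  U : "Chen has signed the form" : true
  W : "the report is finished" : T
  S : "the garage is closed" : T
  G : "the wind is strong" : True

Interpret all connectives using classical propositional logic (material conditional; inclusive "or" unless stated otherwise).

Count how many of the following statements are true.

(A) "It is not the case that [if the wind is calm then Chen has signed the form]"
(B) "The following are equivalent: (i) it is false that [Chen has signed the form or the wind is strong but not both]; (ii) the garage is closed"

(A): This is ¬(¬G → U).

¬G = ¬T = F
¬G → U = F → T = T
¬(¬G → U) = ¬T = F
Hence (A) is false.

(B): Parsed as ¬(U ⊕ G) ↔ S

U ⊕ G = T ⊕ T = F
¬(U ⊕ G) = ¬F = T
¬(U ⊕ G) ↔ S = T ↔ T = T
Thus (B) is true.

True statements: 1.

1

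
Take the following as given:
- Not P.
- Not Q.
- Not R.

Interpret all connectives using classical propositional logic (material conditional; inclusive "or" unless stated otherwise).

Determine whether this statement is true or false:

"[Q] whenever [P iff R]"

Formalization: (P ↔ R) → Q

P ↔ R = F ↔ F = T
(P ↔ R) → Q = T → F = F

The statement is false.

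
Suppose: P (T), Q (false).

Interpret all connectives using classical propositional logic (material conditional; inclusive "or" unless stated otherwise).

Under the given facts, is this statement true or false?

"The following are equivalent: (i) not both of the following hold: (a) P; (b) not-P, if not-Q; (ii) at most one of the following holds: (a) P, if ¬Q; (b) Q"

This is (P nand (~Q -> ~P)) <-> ((~Q -> P) nand Q).

~Q = ~F = T
~P = ~T = F
~Q -> ~P = T -> F = F
P nand (~Q -> ~P) = T nand F = T
~Q = ~F = T
~Q -> P = T -> T = T
(~Q -> P) nand Q = T nand F = T
(P nand (~Q -> ~P)) <-> ((~Q -> P) nand Q) = T <-> T = T

The statement is true.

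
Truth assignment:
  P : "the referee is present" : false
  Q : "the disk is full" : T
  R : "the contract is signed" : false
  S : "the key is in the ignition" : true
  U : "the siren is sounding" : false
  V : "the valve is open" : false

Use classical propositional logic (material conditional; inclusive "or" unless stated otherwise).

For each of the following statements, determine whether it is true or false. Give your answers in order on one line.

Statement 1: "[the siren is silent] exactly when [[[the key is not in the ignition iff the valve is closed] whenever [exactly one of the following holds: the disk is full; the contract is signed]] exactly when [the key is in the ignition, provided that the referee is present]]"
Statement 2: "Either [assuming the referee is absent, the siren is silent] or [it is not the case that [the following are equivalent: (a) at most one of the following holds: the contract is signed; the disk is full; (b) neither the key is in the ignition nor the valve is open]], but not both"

Statement 1: In symbols: not U iff (((Q xor R) -> (not S iff not V)) iff (P -> S))

not U = not False = True
Q xor R = True xor False = True
not S = not True = False
not V = not False = True
not S iff not V = False iff True = False
(Q xor R) -> (not S iff not V) = True -> False = False
P -> S = False -> True = True
((Q xor R) -> (not S iff not V)) iff (P -> S) = False iff True = False
not U iff (((Q xor R) -> (not S iff not V)) iff (P -> S)) = True iff False = False
Hence Statement 1 is false.

Statement 2: This is (not P -> not U) xor not ((R nand Q) iff (S nor V)).

not P = not False = True
not U = not False = True
not P -> not U = True -> True = True
R nand Q = False nand True = True
S nor V = True nor False = False
(R nand Q) iff (S nor V) = True iff False = False
not ((R nand Q) iff (S nor V)) = not False = True
(not P -> not U) xor not ((R nand Q) iff (S nor V)) = True xor True = False
Thus Statement 2 is false.

Statement 1 false; Statement 2 false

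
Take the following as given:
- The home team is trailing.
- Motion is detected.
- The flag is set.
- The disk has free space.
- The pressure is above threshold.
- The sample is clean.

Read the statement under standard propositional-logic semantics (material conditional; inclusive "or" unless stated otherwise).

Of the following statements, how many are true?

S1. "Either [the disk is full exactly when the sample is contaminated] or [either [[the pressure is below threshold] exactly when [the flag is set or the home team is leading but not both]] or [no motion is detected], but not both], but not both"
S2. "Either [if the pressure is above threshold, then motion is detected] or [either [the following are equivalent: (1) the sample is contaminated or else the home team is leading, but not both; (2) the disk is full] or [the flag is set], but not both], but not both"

Let S = "the disk is full" (False), V = "the sample is contaminated" (False), U = "the pressure is above threshold" (True), R = "the flag is set" (True), P = "the home team is leading" (False), Q = "motion is detected" (True).

S1: In symbols: (S iff V) xor ((not U iff (R xor P)) xor not Q)

S iff V = False iff False = True
not U = not True = False
R xor P = True xor False = True
not U iff (R xor P) = False iff True = False
not Q = not True = False
(not U iff (R xor P)) xor not Q = False xor False = False
(S iff V) xor ((not U iff (R xor P)) xor not Q) = True xor False = True
So S1 is true.

S2: Formalization: (U -> Q) xor (((V xor P) iff S) xor R)

U -> Q = True -> True = True
V xor P = False xor False = False
(V xor P) iff S = False iff False = True
((V xor P) iff S) xor R = True xor True = False
(U -> Q) xor (((V xor P) iff S) xor R) = True xor False = True
Hence S2 is true.

Count: 2.

2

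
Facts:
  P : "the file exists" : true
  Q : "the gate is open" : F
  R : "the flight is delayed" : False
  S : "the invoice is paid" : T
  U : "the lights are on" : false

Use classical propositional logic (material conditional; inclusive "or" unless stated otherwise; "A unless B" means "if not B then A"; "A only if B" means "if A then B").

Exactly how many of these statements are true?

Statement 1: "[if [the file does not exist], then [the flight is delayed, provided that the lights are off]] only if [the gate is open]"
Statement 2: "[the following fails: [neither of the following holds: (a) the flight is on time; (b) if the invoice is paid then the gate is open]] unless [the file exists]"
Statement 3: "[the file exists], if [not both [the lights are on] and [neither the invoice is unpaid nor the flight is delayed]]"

Statement 1: In symbols: (¬P → (¬U → R)) → Q

¬P = ¬T = F
¬U = ¬F = T
¬U → R = T → F = F
¬P → (¬U → R) = F → F = T
(¬P → (¬U → R)) → Q = T → F = F
Thus Statement 1 is false.

Statement 2: In symbols: ¬(¬R ↓ (S → Q)) ∨ P

¬R = ¬F = T
S → Q = T → F = F
¬R ↓ (S → Q) = T ↓ F = F
¬(¬R ↓ (S → Q)) = ¬F = T
¬(¬R ↓ (S → Q)) ∨ P = T ∨ T = T
Thus Statement 2 is true.

Statement 3: Formalization: (U ↑ (¬S ↓ R)) → P

¬S = ¬T = F
¬S ↓ R = F ↓ F = T
U ↑ (¬S ↓ R) = F ↑ T = T
(U ↑ (¬S ↓ R)) → P = T → T = T
Thus Statement 3 is true.

2 of the 3 statements are true.

2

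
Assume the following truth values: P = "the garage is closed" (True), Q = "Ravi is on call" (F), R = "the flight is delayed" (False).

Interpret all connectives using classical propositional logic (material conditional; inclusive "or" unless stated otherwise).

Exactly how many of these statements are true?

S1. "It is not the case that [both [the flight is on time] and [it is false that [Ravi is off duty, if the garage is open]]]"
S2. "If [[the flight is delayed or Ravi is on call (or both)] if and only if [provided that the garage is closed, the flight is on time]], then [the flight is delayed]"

2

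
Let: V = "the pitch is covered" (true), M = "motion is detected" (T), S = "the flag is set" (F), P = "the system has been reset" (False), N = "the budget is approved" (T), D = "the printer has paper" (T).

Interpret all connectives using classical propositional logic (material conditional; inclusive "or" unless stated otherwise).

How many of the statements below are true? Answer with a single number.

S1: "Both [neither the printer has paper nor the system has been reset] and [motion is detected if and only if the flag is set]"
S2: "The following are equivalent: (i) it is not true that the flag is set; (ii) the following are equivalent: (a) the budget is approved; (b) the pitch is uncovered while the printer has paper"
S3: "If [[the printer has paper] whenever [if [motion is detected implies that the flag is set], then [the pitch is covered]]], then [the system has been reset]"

0

S1: This is (D nor P) & (M <-> S).

D nor P = T nor F = F
M <-> S = T <-> F = F
(D nor P) & (M <-> S) = F & F = F
So S1 is false.

S2: Parsed as ~S <-> (N <-> (~V & D))

~S = ~F = T
~V = ~T = F
~V & D = F & T = F
N <-> (~V & D) = T <-> F = F
~S <-> (N <-> (~V & D)) = T <-> F = F
Hence S2 is false.

S3: Parsed as (((M -> S) -> V) -> D) -> P

M -> S = T -> F = F
(M -> S) -> V = F -> T = T
((M -> S) -> V) -> D = T -> T = T
(((M -> S) -> V) -> D) -> P = T -> F = F
Thus S3 is false.

True statements: 0 (none).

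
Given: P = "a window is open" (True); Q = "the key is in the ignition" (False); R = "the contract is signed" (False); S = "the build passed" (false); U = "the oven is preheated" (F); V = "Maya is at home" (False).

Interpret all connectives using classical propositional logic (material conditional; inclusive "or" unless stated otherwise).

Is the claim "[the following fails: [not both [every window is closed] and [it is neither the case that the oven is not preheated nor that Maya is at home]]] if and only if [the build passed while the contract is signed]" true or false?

In symbols: ~(~P nand (~U nor V)) <-> (S & R)

~P = ~T = F
~U = ~F = T
~U nor V = T nor F = F
~P nand (~U nor V) = F nand F = T
~(~P nand (~U nor V)) = ~T = F
S & R = F & F = F
~(~P nand (~U nor V)) <-> (S & R) = F <-> F = T

The statement is true.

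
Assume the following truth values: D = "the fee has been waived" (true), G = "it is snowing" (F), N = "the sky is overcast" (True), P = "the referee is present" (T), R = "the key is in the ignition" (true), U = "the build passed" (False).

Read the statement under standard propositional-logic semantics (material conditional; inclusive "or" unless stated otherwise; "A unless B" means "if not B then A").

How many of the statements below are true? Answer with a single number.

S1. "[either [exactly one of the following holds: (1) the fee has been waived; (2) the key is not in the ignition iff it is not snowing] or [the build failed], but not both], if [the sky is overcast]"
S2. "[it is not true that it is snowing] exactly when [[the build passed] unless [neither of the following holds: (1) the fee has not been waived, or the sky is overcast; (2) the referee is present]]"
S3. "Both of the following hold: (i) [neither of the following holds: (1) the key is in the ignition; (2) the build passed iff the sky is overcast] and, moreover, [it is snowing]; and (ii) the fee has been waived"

S1: Parsed as N -> ((D xor (not R iff not G)) xor not U)

not R = not True = False
not G = not False = True
not R iff not G = False iff True = False
D xor (not R iff not G) = True xor False = True
not U = not False = True
(D xor (not R iff not G)) xor not U = True xor True = False
N -> ((D xor (not R iff not G)) xor not U) = True -> False = False
So S1 is false.

S2: Formalization: not G iff (U or ((not D or N) nor P))

not G = not False = True
not D = not True = False
not D or N = False or True = True
(not D or N) nor P = True nor True = False
U or ((not D or N) nor P) = False or False = False
not G iff (U or ((not D or N) nor P)) = True iff False = False
So S2 is false.

S3: This is ((R nor (U iff N)) and G) and D.

U iff N = False iff True = False
R nor (U iff N) = True nor False = False
(R nor (U iff N)) and G = False and False = False
((R nor (U iff N)) and G) and D = False and True = False
Hence S3 is false.

Count: 0.

0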